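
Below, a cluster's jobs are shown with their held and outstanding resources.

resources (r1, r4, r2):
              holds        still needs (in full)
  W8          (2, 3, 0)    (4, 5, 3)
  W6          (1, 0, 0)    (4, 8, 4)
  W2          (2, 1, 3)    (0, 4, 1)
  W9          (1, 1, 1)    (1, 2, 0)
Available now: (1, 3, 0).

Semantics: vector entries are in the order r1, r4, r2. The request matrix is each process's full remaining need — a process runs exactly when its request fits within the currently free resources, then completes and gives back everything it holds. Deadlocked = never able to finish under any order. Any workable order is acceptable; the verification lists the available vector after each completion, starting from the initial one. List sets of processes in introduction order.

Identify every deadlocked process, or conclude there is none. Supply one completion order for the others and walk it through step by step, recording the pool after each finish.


Nothing here is deadlocked.
Key observation: beginning at W9, releases accumulate fast enough that every process eventually fits.
A valid finishing order for the others: W9, W2, W8, W6. Walking it through:
  pool = (1, 3, 0)
  W9 needs (1, 2, 0) <= (1, 3, 0) -> finishes; pool += (1, 1, 1) = (2, 4, 1)
  W2 needs (0, 4, 1) <= (2, 4, 1) -> finishes; pool += (2, 1, 3) = (4, 5, 4)
  W8 needs (4, 5, 3) <= (4, 5, 4) -> finishes; pool += (2, 3, 0) = (6, 8, 4)
  W6 needs (4, 8, 4) <= (6, 8, 4) -> finishes; pool += (1, 0, 0) = (7, 8, 4)


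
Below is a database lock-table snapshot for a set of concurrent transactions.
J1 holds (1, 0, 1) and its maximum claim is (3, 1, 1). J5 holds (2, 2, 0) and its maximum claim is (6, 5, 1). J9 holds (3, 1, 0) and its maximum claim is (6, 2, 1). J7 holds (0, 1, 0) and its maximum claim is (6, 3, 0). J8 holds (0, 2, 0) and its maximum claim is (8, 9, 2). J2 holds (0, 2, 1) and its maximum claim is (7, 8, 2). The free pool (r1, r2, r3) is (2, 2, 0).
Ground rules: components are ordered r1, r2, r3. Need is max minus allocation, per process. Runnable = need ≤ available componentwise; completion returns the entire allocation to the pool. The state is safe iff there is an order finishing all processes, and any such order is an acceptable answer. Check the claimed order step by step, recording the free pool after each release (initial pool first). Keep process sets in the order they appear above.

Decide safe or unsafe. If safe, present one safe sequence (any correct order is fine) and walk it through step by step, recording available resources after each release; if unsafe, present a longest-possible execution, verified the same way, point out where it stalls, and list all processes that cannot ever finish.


SAFE. One safe sequence: J1, J9, J5, J7, J2, J8.
Key observation: J1 marks the first exact bind of the order: its need (2, 1, 0) fits the free (2, 2, 0) with zero slack on a requested resource.
Step-by-step check:
  pool = (2, 2, 0)
  J1 needs (2, 1, 0) <= (2, 2, 0) -> finishes; pool += (1, 0, 1) = (3, 2, 1)
  J9 needs (3, 1, 1) <= (3, 2, 1) -> finishes; pool += (3, 1, 0) = (6, 3, 1)
  J5 needs (4, 3, 1) <= (6, 3, 1) -> finishes; pool += (2, 2, 0) = (8, 5, 1)
  J7 needs (6, 2, 0) <= (8, 5, 1) -> finishes; pool += (0, 1, 0) = (8, 6, 1)
  J2 needs (7, 6, 1) <= (8, 6, 1) -> finishes; pool += (0, 2, 1) = (8, 8, 2)
  J8 needs (8, 7, 2) <= (8, 8, 2) -> finishes; pool += (0, 2, 0) = (8, 10, 2)


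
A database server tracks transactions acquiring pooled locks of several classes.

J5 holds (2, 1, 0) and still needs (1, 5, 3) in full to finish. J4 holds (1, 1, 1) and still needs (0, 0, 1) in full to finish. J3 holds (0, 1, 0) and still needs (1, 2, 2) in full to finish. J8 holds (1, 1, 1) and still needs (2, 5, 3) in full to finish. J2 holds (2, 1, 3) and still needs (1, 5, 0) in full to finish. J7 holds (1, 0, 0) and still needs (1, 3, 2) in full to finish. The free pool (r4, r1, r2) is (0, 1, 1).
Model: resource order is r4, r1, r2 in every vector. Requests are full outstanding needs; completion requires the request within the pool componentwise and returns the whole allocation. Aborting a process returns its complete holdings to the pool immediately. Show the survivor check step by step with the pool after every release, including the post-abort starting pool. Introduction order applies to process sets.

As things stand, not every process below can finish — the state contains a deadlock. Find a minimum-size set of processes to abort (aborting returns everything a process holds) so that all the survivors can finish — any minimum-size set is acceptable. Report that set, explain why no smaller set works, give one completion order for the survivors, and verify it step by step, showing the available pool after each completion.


Minimum abort set: J5 and J8.
Key observation: J2 was stuck for good until J5 and J8 gave back (3, 2, 1); in the order shown it finishes at step 4.
Minimality, checking each single-abort alternative: J5 alone leaves J8 blocked (short on r1 and r2); J4 alone leaves J5 blocked (short on r1 and r2); J3 alone leaves J5 blocked (short on r1 and r2); J8 alone leaves J5 blocked (short on r1); J2 alone leaves J5 blocked (short on r1); J7 alone leaves J5 blocked (short on r1 and r2).
Survivors finish in the order: J3, J4, J7, J2. Walking it through (pool after the aborts first):
  pool = (3, 3, 2)
  J3: need (1, 2, 2) fits (3, 3, 2); releases (0, 1, 0), pool now (3, 4, 2)
  J4: need (0, 0, 1) fits (3, 4, 2); releases (1, 1, 1), pool now (4, 5, 3)
  J7: need (1, 3, 2) fits (4, 5, 3); releases (1, 0, 0), pool now (5, 5, 3)
  J2: need (1, 5, 0) fits (5, 5, 3); releases (2, 1, 3), pool now (7, 6, 6)


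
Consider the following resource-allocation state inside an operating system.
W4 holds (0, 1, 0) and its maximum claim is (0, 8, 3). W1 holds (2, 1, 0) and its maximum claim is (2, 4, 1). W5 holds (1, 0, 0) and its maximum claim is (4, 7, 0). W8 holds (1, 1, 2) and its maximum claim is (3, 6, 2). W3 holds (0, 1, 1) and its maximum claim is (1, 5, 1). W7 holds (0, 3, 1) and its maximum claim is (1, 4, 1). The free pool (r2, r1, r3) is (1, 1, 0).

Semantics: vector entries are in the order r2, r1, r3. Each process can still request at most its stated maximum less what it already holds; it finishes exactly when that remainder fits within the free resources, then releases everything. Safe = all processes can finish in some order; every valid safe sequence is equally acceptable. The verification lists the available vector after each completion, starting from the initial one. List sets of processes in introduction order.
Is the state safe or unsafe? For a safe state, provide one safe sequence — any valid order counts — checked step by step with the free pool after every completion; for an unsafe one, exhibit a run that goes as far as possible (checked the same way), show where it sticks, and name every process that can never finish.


The state is SAFE; one workable sequence: W7, W1, W3, W8, W4, W5.
Key observation: the order's first zero-slack moment is W7 ((1, 1, 0) needed, (1, 1, 0) free — a requested resource with nothing to spare).
Step-by-step check:
  pool = (1, 1, 0)
  run W7 (needs (1, 1, 0), free (1, 1, 0)); after release of (0, 3, 1) the pool is (1, 4, 1)
  run W1 (needs (0, 3, 1), free (1, 4, 1)); after release of (2, 1, 0) the pool is (3, 5, 1)
  run W3 (needs (1, 4, 0), free (3, 5, 1)); after release of (0, 1, 1) the pool is (3, 6, 2)
  run W8 (needs (2, 5, 0), free (3, 6, 2)); after release of (1, 1, 2) the pool is (4, 7, 4)
  run W4 (needs (0, 7, 3), free (4, 7, 4)); after release of (0, 1, 0) the pool is (4, 8, 4)
  run W5 (needs (3, 7, 0), free (4, 8, 4)); after release of (1, 0, 0) the pool is (5, 8, 4)


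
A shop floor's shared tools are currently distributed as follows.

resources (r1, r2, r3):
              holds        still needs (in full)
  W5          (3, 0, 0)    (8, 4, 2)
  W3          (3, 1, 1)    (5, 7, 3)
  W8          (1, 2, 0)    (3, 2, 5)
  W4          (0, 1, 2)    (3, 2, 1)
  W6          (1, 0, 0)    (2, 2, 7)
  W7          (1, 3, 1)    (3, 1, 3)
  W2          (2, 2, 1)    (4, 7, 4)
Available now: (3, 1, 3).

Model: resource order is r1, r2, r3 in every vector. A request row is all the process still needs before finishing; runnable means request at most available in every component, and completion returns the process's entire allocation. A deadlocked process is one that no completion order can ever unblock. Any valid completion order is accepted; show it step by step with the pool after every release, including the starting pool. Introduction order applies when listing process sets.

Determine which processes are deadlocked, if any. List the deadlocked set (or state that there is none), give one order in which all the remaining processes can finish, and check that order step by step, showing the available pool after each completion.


No process is deadlocked.
Key observation: W7 leads a chain of completions in which each release enables another process.
A valid finishing order for the others: W7, W4, W8, W3, W5, W6, W2. Verifying each step:
  pool = (3, 1, 3)
  run W7 (needs (3, 1, 3), free (3, 1, 3)); after release of (1, 3, 1) the pool is (4, 4, 4)
  run W4 (needs (3, 2, 1), free (4, 4, 4)); after release of (0, 1, 2) the pool is (4, 5, 6)
  run W8 (needs (3, 2, 5), free (4, 5, 6)); after release of (1, 2, 0) the pool is (5, 7, 6)
  run W3 (needs (5, 7, 3), free (5, 7, 6)); after release of (3, 1, 1) the pool is (8, 8, 7)
  run W5 (needs (8, 4, 2), free (8, 8, 7)); after release of (3, 0, 0) the pool is (11, 8, 7)
  run W6 (needs (2, 2, 7), free (11, 8, 7)); after release of (1, 0, 0) the pool is (12, 8, 7)
  run W2 (needs (4, 7, 4), free (12, 8, 7)); after release of (2, 2, 1) the pool is (14, 10, 8)


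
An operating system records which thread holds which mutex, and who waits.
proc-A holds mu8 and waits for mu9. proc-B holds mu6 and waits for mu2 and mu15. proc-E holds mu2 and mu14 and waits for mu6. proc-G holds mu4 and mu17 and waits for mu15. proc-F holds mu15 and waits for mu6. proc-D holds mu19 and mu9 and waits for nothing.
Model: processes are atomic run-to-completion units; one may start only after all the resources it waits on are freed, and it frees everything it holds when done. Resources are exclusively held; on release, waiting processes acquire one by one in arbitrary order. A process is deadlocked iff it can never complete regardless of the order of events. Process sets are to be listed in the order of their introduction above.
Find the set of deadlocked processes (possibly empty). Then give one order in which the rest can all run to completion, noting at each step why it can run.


The deadlocked set is proc-B, proc-E, proc-G and proc-F.
Key observation: the cycle proc-B -> proc-E -> proc-B can never break — each member waits on the next; proc-F is caught in further circular waits and proc-G waits into the deadlock from upstream.
The rest can finish in the order proc-D, proc-A.
Verifying each step:
  proc-D: no waits; runs immediately, freeing mu19 and mu9
  proc-A: everything it awaited (mu9) is free; runs, freeing mu8


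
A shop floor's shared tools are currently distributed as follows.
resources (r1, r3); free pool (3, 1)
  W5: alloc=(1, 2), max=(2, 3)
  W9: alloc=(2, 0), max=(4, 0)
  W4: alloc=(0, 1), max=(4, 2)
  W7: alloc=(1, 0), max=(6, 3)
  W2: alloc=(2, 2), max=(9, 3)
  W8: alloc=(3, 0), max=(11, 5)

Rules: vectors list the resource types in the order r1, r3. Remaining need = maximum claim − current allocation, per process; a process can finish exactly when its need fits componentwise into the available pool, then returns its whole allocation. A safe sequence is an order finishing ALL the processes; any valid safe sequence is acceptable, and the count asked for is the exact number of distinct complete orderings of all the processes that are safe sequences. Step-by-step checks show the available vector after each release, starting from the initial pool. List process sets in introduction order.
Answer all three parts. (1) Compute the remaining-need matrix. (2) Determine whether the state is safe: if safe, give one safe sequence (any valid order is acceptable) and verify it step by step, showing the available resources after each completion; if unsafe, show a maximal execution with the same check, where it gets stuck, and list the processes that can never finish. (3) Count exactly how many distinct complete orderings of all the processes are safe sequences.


(1) Remaining need (order r1, r3):
  W5: (1, 1)
  W9: (2, 0)
  W4: (4, 1)
  W7: (5, 3)
  W2: (7, 1)
  W8: (8, 5)
(2) The state is SAFE; one workable sequence: W5, W4, W9, W7, W2, W8.
Key observation: at W5 the run first touches a limit — (1, 1) against (3, 1), exact on a resource it actually requests.
Check, step by step:
  pool = (3, 1)
  W5: need (1, 1) fits (3, 1); releases (1, 2), pool now (4, 3)
  W4: need (4, 1) fits (4, 3); releases (0, 1), pool now (4, 4)
  W9: need (2, 0) fits (4, 4); releases (2, 0), pool now (6, 4)
  W7: need (5, 3) fits (6, 4); releases (1, 0), pool now (7, 4)
  W2: need (7, 1) fits (7, 4); releases (2, 2), pool now (9, 6)
  W8: need (8, 5) fits (9, 6); releases (3, 0), pool now (12, 6)
(3) Exactly 10 of the possible complete orderings are safe sequences.


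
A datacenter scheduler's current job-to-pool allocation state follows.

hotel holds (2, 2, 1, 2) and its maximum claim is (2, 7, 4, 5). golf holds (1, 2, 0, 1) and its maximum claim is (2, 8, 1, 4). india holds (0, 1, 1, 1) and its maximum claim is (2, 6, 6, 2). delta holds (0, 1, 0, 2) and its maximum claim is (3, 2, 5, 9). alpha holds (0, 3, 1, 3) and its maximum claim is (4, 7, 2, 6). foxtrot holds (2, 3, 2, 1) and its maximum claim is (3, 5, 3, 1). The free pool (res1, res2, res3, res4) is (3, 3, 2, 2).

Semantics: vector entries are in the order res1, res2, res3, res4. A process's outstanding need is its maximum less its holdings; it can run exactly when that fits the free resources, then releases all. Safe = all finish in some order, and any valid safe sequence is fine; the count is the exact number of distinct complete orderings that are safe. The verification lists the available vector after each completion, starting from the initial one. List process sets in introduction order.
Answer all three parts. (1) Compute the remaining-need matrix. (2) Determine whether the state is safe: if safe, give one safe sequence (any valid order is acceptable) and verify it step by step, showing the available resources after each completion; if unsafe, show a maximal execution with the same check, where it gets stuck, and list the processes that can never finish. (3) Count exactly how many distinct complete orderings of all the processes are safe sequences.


(1) Outstanding need per process (order res1, res2, res3, res4):
  hotel: (0, 5, 3, 3)
  golf: (1, 6, 1, 3)
  india: (2, 5, 5, 1)
  delta: (3, 1, 5, 7)
  alpha: (4, 4, 1, 3)
  foxtrot: (1, 2, 1, 0)
(2) SAFE, for example via the order foxtrot, golf, alpha, hotel, india, delta.
Key observation: the order's first zero-slack moment is golf ((1, 6, 1, 3) needed, (5, 6, 4, 3) free — a requested resource with nothing to spare).
Verifying each step:
  pool = (3, 3, 2, 2)
  foxtrot needs (1, 2, 1, 0) <= (3, 3, 2, 2) -> finishes; pool += (2, 3, 2, 1) = (5, 6, 4, 3)
  golf needs (1, 6, 1, 3) <= (5, 6, 4, 3) -> finishes; pool += (1, 2, 0, 1) = (6, 8, 4, 4)
  alpha needs (4, 4, 1, 3) <= (6, 8, 4, 4) -> finishes; pool += (0, 3, 1, 3) = (6, 11, 5, 7)
  hotel needs (0, 5, 3, 3) <= (6, 11, 5, 7) -> finishes; pool += (2, 2, 1, 2) = (8, 13, 6, 9)
  india needs (2, 5, 5, 1) <= (8, 13, 6, 9) -> finishes; pool += (0, 1, 1, 1) = (8, 14, 7, 10)
  delta needs (3, 1, 5, 7) <= (8, 14, 7, 10) -> finishes; pool += (0, 1, 0, 2) = (8, 15, 7, 12)
(3) Exactly 42 of the possible complete orderings are safe sequences.


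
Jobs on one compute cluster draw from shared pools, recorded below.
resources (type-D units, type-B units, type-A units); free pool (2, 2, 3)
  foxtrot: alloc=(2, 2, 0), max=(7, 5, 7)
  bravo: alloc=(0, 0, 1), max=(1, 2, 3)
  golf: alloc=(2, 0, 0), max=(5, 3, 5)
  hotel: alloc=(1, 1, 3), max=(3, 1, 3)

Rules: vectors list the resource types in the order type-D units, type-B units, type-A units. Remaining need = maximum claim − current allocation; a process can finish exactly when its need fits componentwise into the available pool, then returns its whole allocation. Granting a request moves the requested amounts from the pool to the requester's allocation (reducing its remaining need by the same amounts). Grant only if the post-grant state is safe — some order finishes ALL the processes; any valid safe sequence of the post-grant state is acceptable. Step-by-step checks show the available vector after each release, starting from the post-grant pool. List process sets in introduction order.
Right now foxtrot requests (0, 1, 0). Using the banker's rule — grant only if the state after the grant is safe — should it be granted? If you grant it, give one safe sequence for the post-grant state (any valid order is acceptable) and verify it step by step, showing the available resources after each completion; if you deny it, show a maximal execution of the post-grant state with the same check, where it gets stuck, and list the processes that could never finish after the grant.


DENY. Granting would leave the state unsafe.
Key observation: after hotel, bravo the pool peaks at (3, 2, 7), and each blocked process is short somewhere: foxtrot on type-D units; golf on type-B units.
On the post-grant state, hotel, bravo is a maximal run — nothing extends it. Verifying each step:
  pool = (2, 1, 3)
  hotel needs (2, 0, 0) <= (2, 1, 3) -> finishes; pool += (1, 1, 3) = (3, 2, 6)
  bravo needs (1, 2, 2) <= (3, 2, 6) -> finishes; pool += (0, 0, 1) = (3, 2, 7)
  foxtrot still needs (5, 2, 7) but only (3, 2, 7) is free — short on type-D units
  golf still needs (3, 3, 5) but only (3, 2, 7) is free — short on type-B units
Processes that could never finish after the grant: foxtrot and golf.


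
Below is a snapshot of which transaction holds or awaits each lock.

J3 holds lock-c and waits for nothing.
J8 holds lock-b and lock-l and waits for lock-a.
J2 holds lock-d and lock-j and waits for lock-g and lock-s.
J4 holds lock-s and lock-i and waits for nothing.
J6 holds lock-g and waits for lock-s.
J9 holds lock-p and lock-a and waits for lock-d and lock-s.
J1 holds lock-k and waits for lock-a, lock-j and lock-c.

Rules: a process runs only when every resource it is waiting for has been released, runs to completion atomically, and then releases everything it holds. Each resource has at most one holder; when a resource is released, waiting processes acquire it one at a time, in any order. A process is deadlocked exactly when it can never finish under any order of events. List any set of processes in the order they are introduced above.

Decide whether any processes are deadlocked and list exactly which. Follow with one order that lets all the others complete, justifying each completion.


The deadlocked set is empty.
Key observation: the wait relation is loop-free; peeling off processes with no waits unwinds the whole state.
One completion order for the rest: J4, J3, J6, J2, J9, J1, J8.
Verifying each step:
  J4: no waits; runs immediately, freeing lock-s and lock-i
  J3: no waits; runs immediately, freeing lock-c
  J6 waits on lock-s — all released -> runs and releases lock-g
  J2 waits on lock-g and lock-s — all released -> runs and releases lock-d and lock-j
  J9 waits on lock-d and lock-s — all released -> runs and releases lock-p and lock-a
  J1 waits on lock-a, lock-j and lock-c — all released -> runs and releases lock-k
  J8 waits on lock-a — all released -> runs and releases lock-b and lock-l


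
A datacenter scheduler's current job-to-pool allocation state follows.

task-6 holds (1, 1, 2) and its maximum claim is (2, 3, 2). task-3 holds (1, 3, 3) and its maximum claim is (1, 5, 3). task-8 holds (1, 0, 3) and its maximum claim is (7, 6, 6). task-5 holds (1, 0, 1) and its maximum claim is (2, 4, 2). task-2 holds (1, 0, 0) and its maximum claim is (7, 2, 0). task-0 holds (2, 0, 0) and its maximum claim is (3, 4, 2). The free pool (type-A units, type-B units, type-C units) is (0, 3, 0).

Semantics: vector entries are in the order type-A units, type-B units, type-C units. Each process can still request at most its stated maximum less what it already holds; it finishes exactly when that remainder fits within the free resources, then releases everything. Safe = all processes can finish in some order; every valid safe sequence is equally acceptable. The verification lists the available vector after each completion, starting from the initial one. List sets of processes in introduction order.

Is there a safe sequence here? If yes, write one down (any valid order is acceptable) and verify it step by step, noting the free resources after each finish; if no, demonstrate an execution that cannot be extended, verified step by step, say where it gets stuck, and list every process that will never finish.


The state is UNSAFE.
Key observation: once task-3, task-0, task-5, task-6 finish, the pool peaks at (5, 7, 6) — and every remaining process still needs more type-A units than that.
Going as far as possible: task-3, task-0, task-5, task-6; after that, nothing fits. Step-by-step check:
  pool = (0, 3, 0)
  task-3 needs (0, 2, 0) <= (0, 3, 0) -> finishes; pool += (1, 3, 3) = (1, 6, 3)
  task-0 needs (1, 4, 2) <= (1, 6, 3) -> finishes; pool += (2, 0, 0) = (3, 6, 3)
  task-5 needs (1, 4, 1) <= (3, 6, 3) -> finishes; pool += (1, 0, 1) = (4, 6, 4)
  task-6 needs (1, 2, 0) <= (4, 6, 4) -> finishes; pool += (1, 1, 2) = (5, 7, 6)
  blocked: task-8 wants (6, 6, 3), pool (5, 7, 6) — not enough type-A units
  blocked: task-2 wants (6, 2, 0), pool (5, 7, 6) — not enough type-A units
Never able to finish: task-8 and task-2.


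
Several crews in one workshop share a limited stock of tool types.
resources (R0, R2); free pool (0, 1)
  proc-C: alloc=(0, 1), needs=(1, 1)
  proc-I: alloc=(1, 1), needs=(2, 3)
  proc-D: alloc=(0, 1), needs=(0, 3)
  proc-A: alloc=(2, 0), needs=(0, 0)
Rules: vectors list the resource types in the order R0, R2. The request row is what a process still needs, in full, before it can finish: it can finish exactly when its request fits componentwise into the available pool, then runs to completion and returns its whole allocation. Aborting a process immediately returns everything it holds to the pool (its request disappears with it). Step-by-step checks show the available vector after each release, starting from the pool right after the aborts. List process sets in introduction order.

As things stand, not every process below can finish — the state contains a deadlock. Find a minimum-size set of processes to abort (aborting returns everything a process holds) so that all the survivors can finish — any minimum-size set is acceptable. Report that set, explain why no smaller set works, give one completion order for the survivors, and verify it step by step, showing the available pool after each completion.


Abort proc-D.
Key observation: before aborting proc-D, proc-I was permanently blocked — no order could ever run it; afterwards it completes at step 3.
No smaller set exists: with zero aborts the deadlock remains.
Survivors finish in the order: proc-A, proc-C, proc-I. Step-by-step check (pool after the aborts first):
  pool = (0, 2)
  proc-A needs (0, 0) <= (0, 2) -> finishes; pool += (2, 0) = (2, 2)
  proc-C needs (1, 1) <= (2, 2) -> finishes; pool += (0, 1) = (2, 3)
  proc-I needs (2, 3) <= (2, 3) -> finishes; pool += (1, 1) = (3, 4)


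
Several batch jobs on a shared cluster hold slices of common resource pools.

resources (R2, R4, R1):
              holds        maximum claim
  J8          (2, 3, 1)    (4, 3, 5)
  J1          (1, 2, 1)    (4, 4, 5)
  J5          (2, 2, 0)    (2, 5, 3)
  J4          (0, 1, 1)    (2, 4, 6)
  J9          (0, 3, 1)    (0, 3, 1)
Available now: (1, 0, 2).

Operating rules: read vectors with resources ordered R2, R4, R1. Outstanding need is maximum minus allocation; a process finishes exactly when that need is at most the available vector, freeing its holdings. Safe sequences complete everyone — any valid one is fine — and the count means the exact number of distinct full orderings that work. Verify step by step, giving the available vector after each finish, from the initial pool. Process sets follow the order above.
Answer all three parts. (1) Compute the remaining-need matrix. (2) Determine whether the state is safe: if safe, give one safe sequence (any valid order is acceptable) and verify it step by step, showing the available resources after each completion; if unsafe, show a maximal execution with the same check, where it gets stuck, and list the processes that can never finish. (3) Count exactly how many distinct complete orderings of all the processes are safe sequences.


(1) Outstanding need per process (order R2, R4, R1):
  J8: (2, 0, 4)
  J1: (3, 2, 4)
  J5: (0, 3, 3)
  J4: (2, 3, 5)
  J9: (0, 0, 0)
(2) UNSAFE — no complete ordering exists.
Key observation: the pool after J9, J5 is (3, 5, 3); every surviving request exceeds it in R1, so progress ends there.
The run J9, J5 cannot be extended any further. Verifying each step:
  pool = (1, 0, 2)
  run J9 (needs (0, 0, 0), free (1, 0, 2)); after release of (0, 3, 1) the pool is (1, 3, 3)
  run J5 (needs (0, 3, 3), free (1, 3, 3)); after release of (2, 2, 0) the pool is (3, 5, 3)
  J8 cannot run: need (2, 0, 4) vs free (3, 5, 3) (insufficient R1)
  J1 cannot run: need (3, 2, 4) vs free (3, 5, 3) (insufficient R1)
  J4 cannot run: need (2, 3, 5) vs free (3, 5, 3) (insufficient R1)
Never able to finish: J8, J1 and J4.
(3) The exact count: 0 of the possible complete orderings are safe sequences.


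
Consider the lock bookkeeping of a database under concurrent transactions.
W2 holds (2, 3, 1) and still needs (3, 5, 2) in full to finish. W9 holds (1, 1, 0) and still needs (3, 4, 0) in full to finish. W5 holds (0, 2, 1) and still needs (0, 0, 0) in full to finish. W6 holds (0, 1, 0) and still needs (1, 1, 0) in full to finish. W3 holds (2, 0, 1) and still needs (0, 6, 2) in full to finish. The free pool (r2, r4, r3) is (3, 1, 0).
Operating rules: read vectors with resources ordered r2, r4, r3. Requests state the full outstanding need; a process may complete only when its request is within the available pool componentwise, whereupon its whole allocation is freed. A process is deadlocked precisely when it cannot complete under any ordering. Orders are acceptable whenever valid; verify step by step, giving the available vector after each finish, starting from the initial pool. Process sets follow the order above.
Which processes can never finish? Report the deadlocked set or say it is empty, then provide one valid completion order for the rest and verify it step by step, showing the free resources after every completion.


Deadlocked set: W2 and W3.
Key observation: even finishing W6, W5, W9 leaves just (4, 5, 1) free — too little r3 for any of the remaining processes.
A valid finishing order for the others: W6, W5, W9. Walking it through:
  pool = (3, 1, 0)
  run W6 (needs (1, 1, 0), free (3, 1, 0)); after release of (0, 1, 0) the pool is (3, 2, 0)
  run W5 (needs (0, 0, 0), free (3, 2, 0)); after release of (0, 2, 1) the pool is (3, 4, 1)
  run W9 (needs (3, 4, 0), free (3, 4, 1)); after release of (1, 1, 0) the pool is (4, 5, 1)
The blocked processes can never fit:
  W2 still needs (3, 5, 2) but only (4, 5, 1) is free — short on r3
  W3 still needs (0, 6, 2) but only (4, 5, 1) is free — short on r4 and r3


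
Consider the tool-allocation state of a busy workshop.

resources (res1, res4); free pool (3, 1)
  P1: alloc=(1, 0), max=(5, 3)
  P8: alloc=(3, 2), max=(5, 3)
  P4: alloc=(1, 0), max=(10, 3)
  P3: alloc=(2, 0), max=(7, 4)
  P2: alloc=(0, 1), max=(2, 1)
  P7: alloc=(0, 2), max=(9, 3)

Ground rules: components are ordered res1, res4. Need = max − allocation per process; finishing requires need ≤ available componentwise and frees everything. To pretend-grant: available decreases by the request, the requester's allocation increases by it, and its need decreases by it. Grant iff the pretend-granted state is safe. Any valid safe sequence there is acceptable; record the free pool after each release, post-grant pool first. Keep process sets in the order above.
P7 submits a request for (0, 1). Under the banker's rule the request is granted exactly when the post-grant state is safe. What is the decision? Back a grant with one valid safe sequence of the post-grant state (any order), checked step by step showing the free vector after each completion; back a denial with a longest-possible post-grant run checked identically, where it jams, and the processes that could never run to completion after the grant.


DENY — the pretend-granted state is unsafe.
Key observation: after P2, P8, P1 the pool peaks at (7, 3), and each blocked process is short somewhere: P4 on res1; P3 on res4; P7 on res1.
On the post-grant state, P2, P8, P1 is a maximal run — nothing extends it. Verifying each step:
  pool = (3, 0)
  P2 needs (2, 0) <= (3, 0) -> finishes; pool += (0, 1) = (3, 1)
  P8 needs (2, 1) <= (3, 1) -> finishes; pool += (3, 2) = (6, 3)
  P1 needs (4, 3) <= (6, 3) -> finishes; pool += (1, 0) = (7, 3)
  blocked: P4 wants (9, 3), pool (7, 3) — not enough res1
  blocked: P3 wants (5, 4), pool (7, 3) — not enough res4
  blocked: P7 wants (9, 0), pool (7, 3) — not enough res1
Had the request been granted, P4, P3 and P7 could never finish.


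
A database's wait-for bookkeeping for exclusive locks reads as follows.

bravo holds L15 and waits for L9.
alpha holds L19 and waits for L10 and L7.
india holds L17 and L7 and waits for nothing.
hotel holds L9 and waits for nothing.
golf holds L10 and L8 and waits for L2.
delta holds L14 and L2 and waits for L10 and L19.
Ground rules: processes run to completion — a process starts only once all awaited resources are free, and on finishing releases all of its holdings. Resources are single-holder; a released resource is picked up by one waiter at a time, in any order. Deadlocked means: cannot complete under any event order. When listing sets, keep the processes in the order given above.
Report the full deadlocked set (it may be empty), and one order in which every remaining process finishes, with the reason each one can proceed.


Deadlocked set: alpha, golf and delta.
Key observation: alpha -> golf -> delta -> alpha is a circular wait — nothing in it can go first; no other process is dragged down with it.
One completion order for the rest: india, hotel, bravo.
Verifying each step:
  india waits on nothing -> runs at once and releases L17 and L7
  hotel waits on nothing -> runs at once and releases L9
  bravo waits on L9 — all released -> runs and releases L15


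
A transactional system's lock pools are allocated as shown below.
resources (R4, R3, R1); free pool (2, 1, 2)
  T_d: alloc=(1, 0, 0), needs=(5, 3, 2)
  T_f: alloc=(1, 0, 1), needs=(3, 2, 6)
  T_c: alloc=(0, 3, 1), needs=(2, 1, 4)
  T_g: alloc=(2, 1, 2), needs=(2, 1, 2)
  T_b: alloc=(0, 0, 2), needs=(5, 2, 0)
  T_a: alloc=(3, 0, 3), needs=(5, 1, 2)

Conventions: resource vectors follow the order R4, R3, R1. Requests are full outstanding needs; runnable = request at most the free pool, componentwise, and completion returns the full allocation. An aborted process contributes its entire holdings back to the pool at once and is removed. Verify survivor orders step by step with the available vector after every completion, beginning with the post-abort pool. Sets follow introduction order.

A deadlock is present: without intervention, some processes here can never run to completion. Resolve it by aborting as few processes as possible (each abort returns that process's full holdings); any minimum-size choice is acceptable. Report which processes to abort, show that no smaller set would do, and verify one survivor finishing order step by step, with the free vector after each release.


The answer: abort T_a.
Key observation: the returned (3, 0, 3) from T_a is what brings T_b — unrunnable before, under any order — into play at step 3.
No smaller set exists: with zero aborts the deadlock remains.
Survivors finish in the order: T_c, T_g, T_b, T_d, T_f. Walking it through (pool after the aborts first):
  pool = (5, 1, 5)
  run T_c (needs (2, 1, 4), free (5, 1, 5)); after release of (0, 3, 1) the pool is (5, 4, 6)
  run T_g (needs (2, 1, 2), free (5, 4, 6)); after release of (2, 1, 2) the pool is (7, 5, 8)
  run T_b (needs (5, 2, 0), free (7, 5, 8)); after release of (0, 0, 2) the pool is (7, 5, 10)
  run T_d (needs (5, 3, 2), free (7, 5, 10)); after release of (1, 0, 0) the pool is (8, 5, 10)
  run T_f (needs (3, 2, 6), free (8, 5, 10)); after release of (1, 0, 1) the pool is (9, 5, 11)


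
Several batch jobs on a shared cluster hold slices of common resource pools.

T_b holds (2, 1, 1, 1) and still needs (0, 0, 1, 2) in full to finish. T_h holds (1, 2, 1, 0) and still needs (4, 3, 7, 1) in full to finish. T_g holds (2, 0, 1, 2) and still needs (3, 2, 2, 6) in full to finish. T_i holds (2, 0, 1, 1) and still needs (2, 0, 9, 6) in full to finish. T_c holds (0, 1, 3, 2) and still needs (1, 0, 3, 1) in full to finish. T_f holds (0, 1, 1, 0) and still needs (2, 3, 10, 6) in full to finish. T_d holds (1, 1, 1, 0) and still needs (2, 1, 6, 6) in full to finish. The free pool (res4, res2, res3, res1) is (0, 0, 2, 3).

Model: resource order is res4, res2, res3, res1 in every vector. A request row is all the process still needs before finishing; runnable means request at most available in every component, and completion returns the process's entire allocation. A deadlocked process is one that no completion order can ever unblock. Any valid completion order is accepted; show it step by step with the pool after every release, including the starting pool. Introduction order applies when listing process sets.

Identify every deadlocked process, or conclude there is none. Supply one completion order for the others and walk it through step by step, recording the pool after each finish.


No process is deadlocked.
Key observation: T_b leads a chain of completions in which each release enables another process.
One completion order for the rest: T_b, T_c, T_d, T_g, T_h, T_i, T_f. Step-by-step check:
  pool = (0, 0, 2, 3)
  run T_b (needs (0, 0, 1, 2), free (0, 0, 2, 3)); after release of (2, 1, 1, 1) the pool is (2, 1, 3, 4)
  run T_c (needs (1, 0, 3, 1), free (2, 1, 3, 4)); after release of (0, 1, 3, 2) the pool is (2, 2, 6, 6)
  run T_d (needs (2, 1, 6, 6), free (2, 2, 6, 6)); after release of (1, 1, 1, 0) the pool is (3, 3, 7, 6)
  run T_g (needs (3, 2, 2, 6), free (3, 3, 7, 6)); after release of (2, 0, 1, 2) the pool is (5, 3, 8, 8)
  run T_h (needs (4, 3, 7, 1), free (5, 3, 8, 8)); after release of (1, 2, 1, 0) the pool is (6, 5, 9, 8)
  run T_i (needs (2, 0, 9, 6), free (6, 5, 9, 8)); after release of (2, 0, 1, 1) the pool is (8, 5, 10, 9)
  run T_f (needs (2, 3, 10, 6), free (8, 5, 10, 9)); after release of (0, 1, 1, 0) the pool is (8, 6, 11, 9)


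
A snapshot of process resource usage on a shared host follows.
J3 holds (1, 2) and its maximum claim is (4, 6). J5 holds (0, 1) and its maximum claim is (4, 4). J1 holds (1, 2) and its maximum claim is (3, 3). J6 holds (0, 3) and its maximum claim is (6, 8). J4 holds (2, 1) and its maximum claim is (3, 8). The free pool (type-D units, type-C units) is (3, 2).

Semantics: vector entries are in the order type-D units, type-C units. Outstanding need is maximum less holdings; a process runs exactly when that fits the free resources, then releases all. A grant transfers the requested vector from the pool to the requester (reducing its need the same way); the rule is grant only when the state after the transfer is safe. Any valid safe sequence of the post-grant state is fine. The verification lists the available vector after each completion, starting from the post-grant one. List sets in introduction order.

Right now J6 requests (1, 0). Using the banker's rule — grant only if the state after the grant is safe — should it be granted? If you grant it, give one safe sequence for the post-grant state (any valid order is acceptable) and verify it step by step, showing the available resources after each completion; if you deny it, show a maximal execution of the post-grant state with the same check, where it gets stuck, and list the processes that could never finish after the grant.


GRANT. The post-grant state is safe; one safe sequence: J1, J3, J5, J4, J6.
Key observation: even at the reduced pool (2, 2), J1 fits immediately, so safety survives the grant.
Check on the post-grant state, step by step:
  pool = (2, 2)
  J1 needs (2, 1) <= (2, 2) -> finishes; pool += (1, 2) = (3, 4)
  J3 needs (3, 4) <= (3, 4) -> finishes; pool += (1, 2) = (4, 6)
  J5 needs (4, 3) <= (4, 6) -> finishes; pool += (0, 1) = (4, 7)
  J4 needs (1, 7) <= (4, 7) -> finishes; pool += (2, 1) = (6, 8)
  J6 needs (5, 5) <= (6, 8) -> finishes; pool += (1, 3) = (7, 11)


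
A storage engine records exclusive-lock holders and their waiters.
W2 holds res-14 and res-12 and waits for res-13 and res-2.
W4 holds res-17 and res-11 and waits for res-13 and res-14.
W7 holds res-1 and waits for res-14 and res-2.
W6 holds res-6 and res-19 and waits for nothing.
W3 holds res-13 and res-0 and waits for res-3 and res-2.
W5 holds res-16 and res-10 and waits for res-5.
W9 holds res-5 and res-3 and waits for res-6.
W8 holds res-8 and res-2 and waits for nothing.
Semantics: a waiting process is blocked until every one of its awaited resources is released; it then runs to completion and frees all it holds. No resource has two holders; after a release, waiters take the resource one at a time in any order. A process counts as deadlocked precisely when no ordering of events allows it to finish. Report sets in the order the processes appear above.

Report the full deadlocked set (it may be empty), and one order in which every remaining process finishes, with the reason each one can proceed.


No process is deadlocked.
Key observation: no waiting chain loops back on itself — every chain ends at a process that waits on nothing, so everyone eventually runs.
One completion order for the rest: W6, W9, W8, W3, W5, W2, W7, W4.
Verifying each step:
  W6 waits on nothing -> runs at once and releases res-6 and res-19
  W9 waits on res-6 — all released -> runs and releases res-5 and res-3
  W8 waits on nothing -> runs at once and releases res-8 and res-2
  W3 waits on res-3 and res-2 — all released -> runs and releases res-13 and res-0
  W5 waits on res-5 — all released -> runs and releases res-16 and res-10
  W2 waits on res-13 and res-2 — all released -> runs and releases res-14 and res-12
  W7 waits on res-14 and res-2 — all released -> runs and releases res-1
  W4 waits on res-13 and res-14 — all released -> runs and releases res-17 and res-11


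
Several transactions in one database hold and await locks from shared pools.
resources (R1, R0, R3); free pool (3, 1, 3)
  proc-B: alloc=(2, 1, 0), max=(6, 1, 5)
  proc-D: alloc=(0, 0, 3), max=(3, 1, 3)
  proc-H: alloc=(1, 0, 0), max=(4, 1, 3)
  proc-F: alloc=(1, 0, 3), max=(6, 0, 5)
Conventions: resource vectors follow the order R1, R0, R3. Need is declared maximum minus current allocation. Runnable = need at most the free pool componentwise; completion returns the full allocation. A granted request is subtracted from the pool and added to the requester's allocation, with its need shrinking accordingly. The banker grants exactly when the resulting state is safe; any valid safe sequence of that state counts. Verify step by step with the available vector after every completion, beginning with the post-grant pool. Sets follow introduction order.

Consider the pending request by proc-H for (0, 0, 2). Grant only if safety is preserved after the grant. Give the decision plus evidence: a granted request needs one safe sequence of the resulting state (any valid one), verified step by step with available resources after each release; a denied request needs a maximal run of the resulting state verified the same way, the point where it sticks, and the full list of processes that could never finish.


GRANT. The post-grant state is safe; one safe sequence: proc-H, proc-D, proc-B, proc-F.
Key observation: with (3, 1, 1) left after the transfer, proc-H can run at once — the state stays safe.
Verifying the post-grant state step by step:
  pool = (3, 1, 1)
  run proc-H (needs (3, 1, 1), free (3, 1, 1)); after release of (1, 0, 2) the pool is (4, 1, 3)
  run proc-D (needs (3, 1, 0), free (4, 1, 3)); after release of (0, 0, 3) the pool is (4, 1, 6)
  run proc-B (needs (4, 0, 5), free (4, 1, 6)); after release of (2, 1, 0) the pool is (6, 2, 6)
  run proc-F (needs (5, 0, 2), free (6, 2, 6)); after release of (1, 0, 3) the pool is (7, 2, 9)
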